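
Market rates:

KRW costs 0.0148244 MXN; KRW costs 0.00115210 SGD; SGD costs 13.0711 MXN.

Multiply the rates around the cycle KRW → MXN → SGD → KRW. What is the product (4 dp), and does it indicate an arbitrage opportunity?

Around KRW → MXN → SGD → KRW: 1 × 0.0148244 ÷ 13.0711 ÷ 0.00115210 = 0.984407
Product < 1; profitable direction is KRW → SGD → MXN → KRW.

0.9844 (arbitrage exists)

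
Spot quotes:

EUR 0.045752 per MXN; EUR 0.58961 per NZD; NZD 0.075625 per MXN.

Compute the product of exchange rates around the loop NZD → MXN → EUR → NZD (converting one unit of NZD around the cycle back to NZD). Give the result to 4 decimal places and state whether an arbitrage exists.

Around NZD → MXN → EUR → NZD: 1 ÷ 0.075625 × 0.045752 ÷ 0.58961 = 1.026077
Product > 1; profitable direction is NZD → MXN → EUR → NZD.

1.0261 (arbitrage exists)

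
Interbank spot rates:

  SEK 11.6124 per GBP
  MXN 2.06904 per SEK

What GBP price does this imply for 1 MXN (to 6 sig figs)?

1 MXN ÷ 2.06904 = 0.483316 SEK
0.483316 SEK ÷ 11.6124 = 0.0416207 GBP

MXN/GBP = 0.0416207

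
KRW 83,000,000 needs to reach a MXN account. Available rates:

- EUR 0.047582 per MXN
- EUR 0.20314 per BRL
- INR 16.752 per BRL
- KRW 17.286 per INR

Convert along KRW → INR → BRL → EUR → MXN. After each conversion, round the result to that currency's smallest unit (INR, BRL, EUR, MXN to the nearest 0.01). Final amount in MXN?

MXN 1,223,685.01

KRW 83,000,000 ÷ 17.286 = INR 4,801,573.53
INR 4,801,573.53 ÷ 16.752 = BRL 286,626.88
BRL 286,626.88 × 0.20314 = EUR 58,225.38
EUR 58,225.38 ÷ 0.047582 = MXN 1,223,685.01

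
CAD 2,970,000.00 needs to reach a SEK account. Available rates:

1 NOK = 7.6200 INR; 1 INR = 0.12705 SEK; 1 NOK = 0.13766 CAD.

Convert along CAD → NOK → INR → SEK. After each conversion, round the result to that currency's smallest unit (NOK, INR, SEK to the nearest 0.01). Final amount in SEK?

CAD 2,970,000.00 ÷ 0.13766 = NOK 21,574,894.67
NOK 21,574,894.67 × 7.6200 = INR 164,400,697.39
INR 164,400,697.39 × 0.12705 = SEK 20,887,108.60

SEK 20,887,108.60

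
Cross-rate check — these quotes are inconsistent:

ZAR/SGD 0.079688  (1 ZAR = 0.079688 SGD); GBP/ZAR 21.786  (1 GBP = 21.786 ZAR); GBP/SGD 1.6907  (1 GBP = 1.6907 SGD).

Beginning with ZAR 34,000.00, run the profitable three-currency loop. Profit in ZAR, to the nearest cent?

Profit: ZAR 912.65

Profitable loop is ZAR → SGD → GBP → ZAR:
ZAR 34,000.00 × 0.079688 = SGD 2,709.39
SGD 2,709.39 ÷ 1.6907 = GBP 1,602.53
GBP 1,602.53 × 21.786 = ZAR 34,912.65
Profit = ZAR 34,912.65 − ZAR 34,000.00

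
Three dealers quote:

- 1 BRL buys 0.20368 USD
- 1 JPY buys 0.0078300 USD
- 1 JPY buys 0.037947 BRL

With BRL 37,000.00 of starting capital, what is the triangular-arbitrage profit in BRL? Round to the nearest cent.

Profit: BRL 483.29

Profitable loop is BRL → JPY → USD → BRL:
BRL 37,000.00 ÷ 0.037947 = JPY 975,044
JPY 975,044 × 0.0078300 = USD 7,634.60
USD 7,634.60 ÷ 0.20368 = BRL 37,483.29
Profit = BRL 37,483.29 − BRL 37,000.00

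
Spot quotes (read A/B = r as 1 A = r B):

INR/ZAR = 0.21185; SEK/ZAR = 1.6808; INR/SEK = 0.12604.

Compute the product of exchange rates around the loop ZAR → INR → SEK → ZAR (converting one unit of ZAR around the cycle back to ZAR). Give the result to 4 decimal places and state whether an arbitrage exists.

1.0000 (no arbitrage)

Around ZAR → INR → SEK → ZAR: 1 ÷ 0.21185 × 0.12604 × 1.6808 = 0.999991
Product ≈ 1 (deviation 0.001%, within rounding noise).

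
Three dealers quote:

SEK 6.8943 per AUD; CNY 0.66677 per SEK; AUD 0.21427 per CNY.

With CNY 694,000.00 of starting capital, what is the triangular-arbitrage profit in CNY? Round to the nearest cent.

Profitable loop is CNY → SEK → AUD → CNY:
CNY 694,000.00 ÷ 0.66677 = SEK 1,040,838.67
SEK 1,040,838.67 ÷ 6.8943 = AUD 150,970.90
AUD 150,970.90 ÷ 0.21427 = CNY 704,582.53
Profit = CNY 704,582.53 − CNY 694,000.00

Profit: CNY 10,582.53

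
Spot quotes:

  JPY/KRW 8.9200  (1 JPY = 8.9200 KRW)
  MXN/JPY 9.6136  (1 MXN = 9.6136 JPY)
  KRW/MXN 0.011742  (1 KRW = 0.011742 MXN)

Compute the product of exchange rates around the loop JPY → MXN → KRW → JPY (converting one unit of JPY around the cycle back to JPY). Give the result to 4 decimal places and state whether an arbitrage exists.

Around JPY → MXN → KRW → JPY: 1 ÷ 9.6136 ÷ 0.011742 ÷ 8.9200 = 0.993132
Product < 1; profitable direction is JPY → KRW → MXN → JPY.

0.9931 (arbitrage exists)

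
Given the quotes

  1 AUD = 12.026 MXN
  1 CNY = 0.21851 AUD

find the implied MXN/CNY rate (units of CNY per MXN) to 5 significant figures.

MXN/CNY = 0.38055

1 MXN ÷ 12.026 = 0.0831532 AUD
0.0831532 AUD ÷ 0.21851 = 0.380546 CNY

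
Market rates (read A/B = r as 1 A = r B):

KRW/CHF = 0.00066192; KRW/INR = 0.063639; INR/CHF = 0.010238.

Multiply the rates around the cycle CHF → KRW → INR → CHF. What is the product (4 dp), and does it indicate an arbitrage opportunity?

Around CHF → KRW → INR → CHF: 1 ÷ 0.00066192 × 0.063639 × 0.010238 = 0.984312
Product < 1; profitable direction is CHF → INR → KRW → CHF.

0.9843 (arbitrage exists)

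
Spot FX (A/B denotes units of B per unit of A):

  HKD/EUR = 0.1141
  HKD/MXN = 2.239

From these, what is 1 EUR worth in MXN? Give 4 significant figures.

EUR/MXN = 19.62

1 EUR ÷ 0.1141 = 8.76424 HKD
8.76424 HKD × 2.239 = 19.6231 MXN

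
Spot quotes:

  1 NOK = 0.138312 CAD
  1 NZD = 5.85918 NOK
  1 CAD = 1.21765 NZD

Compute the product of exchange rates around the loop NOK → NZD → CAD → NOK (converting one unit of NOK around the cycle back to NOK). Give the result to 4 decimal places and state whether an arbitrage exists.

1.0134 (arbitrage exists)

Around NOK → NZD → CAD → NOK: 1 ÷ 5.85918 ÷ 1.21765 ÷ 0.138312 = 1.013400
Product > 1; profitable direction is NOK → NZD → CAD → NOK.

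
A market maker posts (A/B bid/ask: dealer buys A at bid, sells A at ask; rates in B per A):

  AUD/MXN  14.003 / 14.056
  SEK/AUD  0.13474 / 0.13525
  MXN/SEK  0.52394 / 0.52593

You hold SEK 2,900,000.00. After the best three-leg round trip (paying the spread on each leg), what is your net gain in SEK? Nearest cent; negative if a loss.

Best loop SEK → MXN → AUD → SEK:
SEK 2,900,000.00 ÷ 0.52593 (buy MXN at ask) = MXN 5,514,041.79
MXN 5,514,041.79 ÷ 14.056 (buy AUD at ask) = AUD 392,290.96
AUD 392,290.96 ÷ 0.13525 (buy SEK at ask) = SEK 2,900,487.72

Net profit: SEK 487.72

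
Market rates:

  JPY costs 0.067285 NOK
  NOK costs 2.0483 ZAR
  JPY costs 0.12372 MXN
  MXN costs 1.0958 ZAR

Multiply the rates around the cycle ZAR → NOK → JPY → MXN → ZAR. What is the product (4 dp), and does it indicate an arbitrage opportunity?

Around ZAR → NOK → JPY → MXN → ZAR: 1 ÷ 2.0483 ÷ 0.067285 × 0.12372 × 1.0958 = 0.983693
Product < 1; profitable direction is ZAR → MXN → JPY → NOK → ZAR.

0.9837 (arbitrage exists)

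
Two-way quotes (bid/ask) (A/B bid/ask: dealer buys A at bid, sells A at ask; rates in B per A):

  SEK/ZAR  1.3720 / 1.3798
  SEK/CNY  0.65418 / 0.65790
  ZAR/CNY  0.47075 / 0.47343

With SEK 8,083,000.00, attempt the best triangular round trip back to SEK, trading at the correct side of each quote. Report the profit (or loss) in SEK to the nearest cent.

Best loop SEK → CNY → ZAR → SEK:
SEK 8,083,000.00 × 0.65418 (sell SEK at bid) = CNY 5,287,736.94
CNY 5,287,736.94 ÷ 0.47343 (buy ZAR at ask) = ZAR 11,168,994.23
ZAR 11,168,994.23 ÷ 1.3798 (buy SEK at ask) = SEK 8,094,647.22

Net profit: SEK 11,647.22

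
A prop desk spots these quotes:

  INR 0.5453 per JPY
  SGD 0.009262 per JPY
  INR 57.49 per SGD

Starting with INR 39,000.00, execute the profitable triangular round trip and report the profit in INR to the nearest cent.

Profit: INR 939.54

Profitable loop is INR → SGD → JPY → INR:
INR 39,000.00 ÷ 57.49 = SGD 678.38
SGD 678.38 ÷ 0.009262 = JPY 73,243
JPY 73,243 × 0.5453 = INR 39,939.54
Profit = INR 39,939.54 − INR 39,000.00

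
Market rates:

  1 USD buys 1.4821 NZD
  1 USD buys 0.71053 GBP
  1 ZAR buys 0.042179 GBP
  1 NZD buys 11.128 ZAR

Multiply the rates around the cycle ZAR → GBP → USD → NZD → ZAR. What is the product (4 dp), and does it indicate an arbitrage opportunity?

Around ZAR → GBP → USD → NZD → ZAR: 1 × 0.042179 ÷ 0.71053 × 1.4821 × 11.128 = 0.979058
Product < 1; profitable direction is ZAR → NZD → USD → GBP → ZAR.

0.9791 (arbitrage exists)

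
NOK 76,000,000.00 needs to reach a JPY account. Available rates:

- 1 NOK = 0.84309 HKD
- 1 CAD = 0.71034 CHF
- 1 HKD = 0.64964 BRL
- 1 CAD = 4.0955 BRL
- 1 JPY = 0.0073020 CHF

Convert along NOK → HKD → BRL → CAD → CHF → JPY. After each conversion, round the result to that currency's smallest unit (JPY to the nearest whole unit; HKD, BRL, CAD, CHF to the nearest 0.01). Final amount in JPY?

NOK 76,000,000.00 × 0.84309 = HKD 64,074,840.00
HKD 64,074,840.00 × 0.64964 = BRL 41,625,579.06
BRL 41,625,579.06 ÷ 4.0955 = CAD 10,163,735.58
CAD 10,163,735.58 × 0.71034 = CHF 7,219,707.93
CHF 7,219,707.93 ÷ 0.0073020 = JPY 988,730,201

JPY 988,730,201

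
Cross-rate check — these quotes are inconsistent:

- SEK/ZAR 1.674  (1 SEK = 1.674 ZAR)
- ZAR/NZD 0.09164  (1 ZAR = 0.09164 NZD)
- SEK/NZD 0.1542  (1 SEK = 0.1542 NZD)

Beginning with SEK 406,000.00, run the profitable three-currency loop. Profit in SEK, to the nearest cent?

Profitable loop is SEK → NZD → ZAR → SEK:
SEK 406,000.00 × 0.1542 = NZD 62,605.20
NZD 62,605.20 ÷ 0.09164 = ZAR 683,164.56
ZAR 683,164.56 ÷ 1.674 = SEK 408,103.08
Profit = SEK 408,103.08 − SEK 406,000.00

Profit: SEK 2,103.08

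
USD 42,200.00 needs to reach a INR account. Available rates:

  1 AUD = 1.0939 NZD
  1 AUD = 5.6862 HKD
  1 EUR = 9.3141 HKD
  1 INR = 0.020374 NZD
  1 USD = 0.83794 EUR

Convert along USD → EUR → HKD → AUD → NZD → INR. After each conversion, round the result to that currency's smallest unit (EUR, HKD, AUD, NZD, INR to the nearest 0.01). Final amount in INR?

USD 42,200.00 × 0.83794 = EUR 35,361.07
EUR 35,361.07 × 9.3141 = HKD 329,356.54
HKD 329,356.54 ÷ 5.6862 = AUD 57,922.08
AUD 57,922.08 × 1.0939 = NZD 63,360.96
NZD 63,360.96 ÷ 0.020374 = INR 3,109,893.00

INR 3,109,893.00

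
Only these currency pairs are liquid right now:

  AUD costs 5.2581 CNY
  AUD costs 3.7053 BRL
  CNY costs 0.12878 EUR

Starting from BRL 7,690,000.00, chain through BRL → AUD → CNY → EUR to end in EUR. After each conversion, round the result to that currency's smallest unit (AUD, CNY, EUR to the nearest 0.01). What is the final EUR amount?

BRL 7,690,000.00 ÷ 3.7053 = AUD 2,075,405.50
AUD 2,075,405.50 × 5.2581 = CNY 10,912,689.66
CNY 10,912,689.66 × 0.12878 = EUR 1,405,336.17

EUR 1,405,336.17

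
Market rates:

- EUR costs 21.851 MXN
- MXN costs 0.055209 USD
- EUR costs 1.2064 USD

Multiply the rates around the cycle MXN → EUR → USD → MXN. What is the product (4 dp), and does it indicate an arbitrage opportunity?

1.0000 (no arbitrage)

Around MXN → EUR → USD → MXN: 1 ÷ 21.851 × 1.2064 ÷ 0.055209 = 1.000023
Product ≈ 1 (deviation 0.002%, within rounding noise).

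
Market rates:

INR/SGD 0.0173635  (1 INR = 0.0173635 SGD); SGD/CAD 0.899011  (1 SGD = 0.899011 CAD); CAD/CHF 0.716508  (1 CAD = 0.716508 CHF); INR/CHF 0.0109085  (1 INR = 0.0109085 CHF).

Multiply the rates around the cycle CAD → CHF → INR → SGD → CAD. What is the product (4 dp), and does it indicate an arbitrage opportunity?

Around CAD → CHF → INR → SGD → CAD: 1 × 0.716508 ÷ 0.0109085 × 0.0173635 × 0.899011 = 1.025317
Product > 1; profitable direction is CAD → CHF → INR → SGD → CAD.

1.0253 (arbitrage exists)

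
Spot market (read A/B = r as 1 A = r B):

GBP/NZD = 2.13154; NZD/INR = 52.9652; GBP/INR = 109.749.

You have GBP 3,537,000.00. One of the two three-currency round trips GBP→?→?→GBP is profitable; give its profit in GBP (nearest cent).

Profitable loop is GBP → NZD → INR → GBP:
GBP 3,537,000.00 × 2.13154 = NZD 7,539,256.98
NZD 7,539,256.98 × 52.9652 = INR 399,318,253.80
INR 399,318,253.80 ÷ 109.749 = GBP 3,638,468.27
Profit = GBP 3,638,468.27 − GBP 3,537,000.00

Profit: GBP 101,468.27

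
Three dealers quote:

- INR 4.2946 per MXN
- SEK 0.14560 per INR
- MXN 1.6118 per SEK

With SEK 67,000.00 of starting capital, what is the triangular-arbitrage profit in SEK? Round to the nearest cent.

Profitable loop is SEK → MXN → INR → SEK:
SEK 67,000.00 × 1.6118 = MXN 107,990.60
MXN 107,990.60 × 4.2946 = INR 463,776.43
INR 463,776.43 × 0.14560 = SEK 67,525.85
Profit = SEK 67,525.85 − SEK 67,000.00

Profit: SEK 525.85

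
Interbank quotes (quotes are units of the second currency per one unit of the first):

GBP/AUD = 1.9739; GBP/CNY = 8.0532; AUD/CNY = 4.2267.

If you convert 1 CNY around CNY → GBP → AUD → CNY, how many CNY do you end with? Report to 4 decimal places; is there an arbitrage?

1.0360 (arbitrage exists)

Around CNY → GBP → AUD → CNY: 1 ÷ 8.0532 × 1.9739 × 4.2267 = 1.035996
Product > 1; profitable direction is CNY → GBP → AUD → CNY.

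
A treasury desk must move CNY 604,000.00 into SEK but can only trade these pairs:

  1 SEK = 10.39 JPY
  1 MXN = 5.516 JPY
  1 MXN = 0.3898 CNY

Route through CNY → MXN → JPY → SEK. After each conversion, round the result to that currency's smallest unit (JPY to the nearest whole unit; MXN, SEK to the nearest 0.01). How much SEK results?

SEK 822,628.59

CNY 604,000.00 ÷ 0.3898 = MXN 1,549,512.57
MXN 1,549,512.57 × 5.516 = JPY 8,547,111
JPY 8,547,111 ÷ 10.39 = SEK 822,628.59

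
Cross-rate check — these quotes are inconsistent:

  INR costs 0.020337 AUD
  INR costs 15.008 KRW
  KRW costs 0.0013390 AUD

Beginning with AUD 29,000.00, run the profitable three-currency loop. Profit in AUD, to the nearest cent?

Profitable loop is AUD → KRW → INR → AUD:
AUD 29,000.00 ÷ 0.0013390 = KRW 21,657,954
KRW 21,657,954 ÷ 15.008 = INR 1,443,093.93
INR 1,443,093.93 × 0.020337 = AUD 29,348.20
Profit = AUD 29,348.20 − AUD 29,000.00

Profit: AUD 348.20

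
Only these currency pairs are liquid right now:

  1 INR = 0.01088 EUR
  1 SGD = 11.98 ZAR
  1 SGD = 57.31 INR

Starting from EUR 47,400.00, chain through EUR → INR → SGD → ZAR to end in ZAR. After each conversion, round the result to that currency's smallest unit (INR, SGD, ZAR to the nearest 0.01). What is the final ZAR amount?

ZAR 910,701.03

EUR 47,400.00 ÷ 0.01088 = INR 4,356,617.65
INR 4,356,617.65 ÷ 57.31 = SGD 76,018.45
SGD 76,018.45 × 11.98 = ZAR 910,701.03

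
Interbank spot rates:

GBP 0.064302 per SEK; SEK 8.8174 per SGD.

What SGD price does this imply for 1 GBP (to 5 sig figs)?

GBP/SGD = 1.7637

1 GBP ÷ 0.064302 = 15.5516 SEK
15.5516 SEK ÷ 8.8174 = 1.76374 SGD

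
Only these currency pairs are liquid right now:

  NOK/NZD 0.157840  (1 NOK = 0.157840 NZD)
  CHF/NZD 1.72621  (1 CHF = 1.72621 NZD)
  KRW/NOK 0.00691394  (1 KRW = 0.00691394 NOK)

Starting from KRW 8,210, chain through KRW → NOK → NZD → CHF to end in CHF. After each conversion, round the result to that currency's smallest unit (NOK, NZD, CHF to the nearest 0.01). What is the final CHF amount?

KRW 8,210 × 0.00691394 = NOK 56.76
NOK 56.76 × 0.157840 = NZD 8.96
NZD 8.96 ÷ 1.72621 = CHF 5.19

CHF 5.19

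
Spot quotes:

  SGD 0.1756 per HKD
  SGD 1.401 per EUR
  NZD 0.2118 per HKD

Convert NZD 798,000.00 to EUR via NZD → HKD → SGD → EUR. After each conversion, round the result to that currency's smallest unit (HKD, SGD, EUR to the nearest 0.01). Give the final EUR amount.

NZD 798,000.00 ÷ 0.2118 = HKD 3,767,705.38
HKD 3,767,705.38 × 0.1756 = SGD 661,609.06
SGD 661,609.06 ÷ 1.401 = EUR 472,240.59

EUR 472,240.59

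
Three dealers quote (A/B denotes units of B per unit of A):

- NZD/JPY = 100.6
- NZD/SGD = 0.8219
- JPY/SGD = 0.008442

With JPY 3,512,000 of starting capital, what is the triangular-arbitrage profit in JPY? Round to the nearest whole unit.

Profit: JPY 116,932

Profitable loop is JPY → SGD → NZD → JPY:
JPY 3,512,000 × 0.008442 = SGD 29,648.30
SGD 29,648.30 ÷ 0.8219 = NZD 36,072.88
NZD 36,072.88 × 100.6 = JPY 3,628,932
Profit = JPY 3,628,932 − JPY 3,512,000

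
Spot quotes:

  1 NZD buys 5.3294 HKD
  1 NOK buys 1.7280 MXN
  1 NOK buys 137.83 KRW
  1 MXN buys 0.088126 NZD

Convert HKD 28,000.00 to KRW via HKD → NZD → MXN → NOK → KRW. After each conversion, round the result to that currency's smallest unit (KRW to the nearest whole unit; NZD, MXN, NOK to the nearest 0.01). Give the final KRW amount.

KRW 4,755,271

HKD 28,000.00 ÷ 5.3294 = NZD 5,253.87
NZD 5,253.87 ÷ 0.088126 = MXN 59,617.71
MXN 59,617.71 ÷ 1.7280 = NOK 34,500.99
NOK 34,500.99 × 137.83 = KRW 4,755,271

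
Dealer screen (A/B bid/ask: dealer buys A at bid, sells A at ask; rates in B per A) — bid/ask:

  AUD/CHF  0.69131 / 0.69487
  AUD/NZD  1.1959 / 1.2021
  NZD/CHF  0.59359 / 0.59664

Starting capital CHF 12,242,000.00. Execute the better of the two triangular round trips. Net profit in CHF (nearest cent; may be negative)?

Best loop CHF → AUD → NZD → CHF:
CHF 12,242,000.00 ÷ 0.69487 (buy AUD at ask) = AUD 17,617,683.88
AUD 17,617,683.88 × 1.1959 (sell AUD at bid) = NZD 21,068,988.16
NZD 21,068,988.16 × 0.59359 (sell NZD at bid) = CHF 12,506,340.68

Net profit: CHF 264,340.68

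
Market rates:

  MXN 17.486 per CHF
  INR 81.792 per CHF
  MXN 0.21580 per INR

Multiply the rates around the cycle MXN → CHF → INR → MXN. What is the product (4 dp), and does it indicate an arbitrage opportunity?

Around MXN → CHF → INR → MXN: 1 ÷ 17.486 × 81.792 × 0.21580 = 1.009420
Product > 1; profitable direction is MXN → CHF → INR → MXN.

1.0094 (arbitrage exists)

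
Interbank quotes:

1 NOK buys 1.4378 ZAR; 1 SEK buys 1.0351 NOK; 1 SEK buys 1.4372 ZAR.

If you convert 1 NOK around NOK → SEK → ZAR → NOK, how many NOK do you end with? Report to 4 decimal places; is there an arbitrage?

Around NOK → SEK → ZAR → NOK: 1 ÷ 1.0351 × 1.4372 ÷ 1.4378 = 0.965687
Product < 1; profitable direction is NOK → ZAR → SEK → NOK.

0.9657 (arbitrage exists)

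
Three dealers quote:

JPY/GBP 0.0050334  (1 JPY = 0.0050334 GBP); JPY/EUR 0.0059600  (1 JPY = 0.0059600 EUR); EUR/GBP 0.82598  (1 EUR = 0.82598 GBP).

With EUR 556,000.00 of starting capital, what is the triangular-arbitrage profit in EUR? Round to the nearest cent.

Profitable loop is EUR → JPY → GBP → EUR:
EUR 556,000.00 ÷ 0.0059600 = JPY 93,288,591
JPY 93,288,591 × 0.0050334 = GBP 469,558.79
GBP 469,558.79 ÷ 0.82598 = EUR 568,486.88
Profit = EUR 568,486.88 − EUR 556,000.00

Profit: EUR 12,486.88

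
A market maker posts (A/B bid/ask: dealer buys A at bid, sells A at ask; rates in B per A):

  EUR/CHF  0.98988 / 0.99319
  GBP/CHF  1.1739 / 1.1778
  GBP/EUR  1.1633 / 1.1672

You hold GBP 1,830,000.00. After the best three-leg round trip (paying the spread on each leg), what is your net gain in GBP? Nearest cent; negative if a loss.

Best loop GBP → CHF → EUR → GBP:
GBP 1,830,000.00 × 1.1739 (sell GBP at bid) = CHF 2,148,237.00
CHF 2,148,237.00 ÷ 0.99319 (buy EUR at ask) = EUR 2,162,966.80
EUR 2,162,966.80 ÷ 1.1672 (buy GBP at ask) = GBP 1,853,124.40

Net profit: GBP 23,124.40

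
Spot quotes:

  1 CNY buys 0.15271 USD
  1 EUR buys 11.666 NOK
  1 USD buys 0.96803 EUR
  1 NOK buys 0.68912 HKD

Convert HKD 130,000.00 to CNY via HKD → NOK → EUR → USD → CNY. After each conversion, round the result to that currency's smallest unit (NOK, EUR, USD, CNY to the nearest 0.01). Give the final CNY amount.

CNY 109,388.12

HKD 130,000.00 ÷ 0.68912 = NOK 188,646.39
NOK 188,646.39 ÷ 11.666 = EUR 16,170.61
EUR 16,170.61 ÷ 0.96803 = USD 16,704.66
USD 16,704.66 ÷ 0.15271 = CNY 109,388.12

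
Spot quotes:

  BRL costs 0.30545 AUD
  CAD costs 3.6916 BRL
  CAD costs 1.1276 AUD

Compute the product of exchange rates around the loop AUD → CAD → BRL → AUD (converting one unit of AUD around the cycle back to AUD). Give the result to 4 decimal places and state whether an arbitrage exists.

Around AUD → CAD → BRL → AUD: 1 ÷ 1.1276 × 3.6916 × 0.30545 = 0.999999
Product ≈ 1 (deviation 0.000%, within rounding noise).

1.0000 (no arbitrage)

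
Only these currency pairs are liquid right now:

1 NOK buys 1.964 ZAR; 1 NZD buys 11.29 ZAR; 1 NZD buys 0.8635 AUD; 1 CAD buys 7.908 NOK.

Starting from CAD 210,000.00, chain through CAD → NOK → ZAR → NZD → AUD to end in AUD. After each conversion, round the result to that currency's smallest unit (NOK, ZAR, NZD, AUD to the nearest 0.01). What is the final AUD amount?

AUD 249,457.08

CAD 210,000.00 × 7.908 = NOK 1,660,680.00
NOK 1,660,680.00 × 1.964 = ZAR 3,261,575.52
ZAR 3,261,575.52 ÷ 11.29 = NZD 288,890.66
NZD 288,890.66 × 0.8635 = AUD 249,457.08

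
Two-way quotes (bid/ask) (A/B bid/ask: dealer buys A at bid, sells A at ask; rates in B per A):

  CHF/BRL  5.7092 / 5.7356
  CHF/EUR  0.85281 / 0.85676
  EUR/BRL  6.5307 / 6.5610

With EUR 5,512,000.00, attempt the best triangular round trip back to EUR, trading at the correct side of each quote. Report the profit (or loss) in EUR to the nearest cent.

Best loop EUR → CHF → BRL → EUR:
EUR 5,512,000.00 ÷ 0.85676 (buy CHF at ask) = CHF 6,433,540.31
CHF 6,433,540.31 × 5.7092 (sell CHF at bid) = BRL 36,730,368.36
BRL 36,730,368.36 ÷ 6.5610 (buy EUR at ask) = EUR 5,598,288.12

Net profit: EUR 86,288.12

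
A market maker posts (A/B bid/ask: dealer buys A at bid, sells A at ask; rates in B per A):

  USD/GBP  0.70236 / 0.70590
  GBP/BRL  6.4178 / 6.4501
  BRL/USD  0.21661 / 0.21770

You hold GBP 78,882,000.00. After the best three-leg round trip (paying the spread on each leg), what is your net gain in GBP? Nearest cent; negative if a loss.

Net profit: GBP 699,084.74

Best loop GBP → USD → BRL → GBP:
GBP 78,882,000.00 ÷ 0.70590 (buy USD at ask) = USD 111,746,706.33
USD 111,746,706.33 ÷ 0.21770 (buy BRL at ask) = BRL 513,305,954.67
BRL 513,305,954.67 ÷ 6.4501 (buy GBP at ask) = GBP 79,581,084.74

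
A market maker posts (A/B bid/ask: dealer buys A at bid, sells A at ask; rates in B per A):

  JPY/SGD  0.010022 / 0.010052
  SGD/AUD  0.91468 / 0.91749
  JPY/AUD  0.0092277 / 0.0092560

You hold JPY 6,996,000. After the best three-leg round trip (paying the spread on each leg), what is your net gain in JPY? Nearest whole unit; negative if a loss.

Best loop JPY → AUD → SGD → JPY:
JPY 6,996,000 × 0.0092277 (sell JPY at bid) = AUD 64,556.99
AUD 64,556.99 ÷ 0.91749 (buy SGD at ask) = SGD 70,362.61
SGD 70,362.61 ÷ 0.010052 (buy JPY at ask) = JPY 6,999,862

Net profit: JPY 3,862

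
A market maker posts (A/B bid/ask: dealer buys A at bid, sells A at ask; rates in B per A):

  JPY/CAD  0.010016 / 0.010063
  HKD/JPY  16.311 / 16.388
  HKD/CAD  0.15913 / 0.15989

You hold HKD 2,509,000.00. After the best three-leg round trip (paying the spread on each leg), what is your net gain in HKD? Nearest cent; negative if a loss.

Net profit: HKD 54,623.61

Best loop HKD → JPY → CAD → HKD:
HKD 2,509,000.00 × 16.311 (sell HKD at bid) = JPY 40,924,299
JPY 40,924,299 × 0.010016 (sell JPY at bid) = CAD 409,897.78
CAD 409,897.78 ÷ 0.15989 (buy HKD at ask) = HKD 2,563,623.61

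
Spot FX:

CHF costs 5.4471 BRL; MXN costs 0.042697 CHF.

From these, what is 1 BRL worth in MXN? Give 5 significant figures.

1 BRL ÷ 5.4471 = 0.183584 CHF
0.183584 CHF ÷ 0.042697 = 4.29969 MXN

BRL/MXN = 4.2997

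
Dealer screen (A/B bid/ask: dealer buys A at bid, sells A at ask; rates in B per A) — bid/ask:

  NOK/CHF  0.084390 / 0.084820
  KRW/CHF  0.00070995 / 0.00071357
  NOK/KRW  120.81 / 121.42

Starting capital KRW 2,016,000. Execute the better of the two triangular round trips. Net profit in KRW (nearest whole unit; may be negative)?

Best loop KRW → CHF → NOK → KRW:
KRW 2,016,000 × 0.00070995 (sell KRW at bid) = CHF 1,431.26
CHF 1,431.26 ÷ 0.084820 (buy NOK at ask) = NOK 16,874.08
NOK 16,874.08 × 120.81 (sell NOK at bid) = KRW 2,038,557

Net profit: KRW 22,557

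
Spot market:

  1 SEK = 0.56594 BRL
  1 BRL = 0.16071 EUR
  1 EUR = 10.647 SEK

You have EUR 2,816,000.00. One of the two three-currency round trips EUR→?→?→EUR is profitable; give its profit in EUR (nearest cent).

Profit: EUR 91,984.62

Profitable loop is EUR → BRL → SEK → EUR:
EUR 2,816,000.00 ÷ 0.16071 = BRL 17,522,245.04
BRL 17,522,245.04 ÷ 0.56594 = SEK 30,961,312.22
SEK 30,961,312.22 ÷ 10.647 = EUR 2,907,984.62
Profit = EUR 2,907,984.62 − EUR 2,816,000.00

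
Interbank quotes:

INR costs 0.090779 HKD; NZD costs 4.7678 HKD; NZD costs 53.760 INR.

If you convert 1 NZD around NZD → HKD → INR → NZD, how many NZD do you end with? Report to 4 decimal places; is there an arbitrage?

0.9770 (arbitrage exists)

Around NZD → HKD → INR → NZD: 1 × 4.7678 ÷ 0.090779 ÷ 53.760 = 0.976952
Product < 1; profitable direction is NZD → INR → HKD → NZD.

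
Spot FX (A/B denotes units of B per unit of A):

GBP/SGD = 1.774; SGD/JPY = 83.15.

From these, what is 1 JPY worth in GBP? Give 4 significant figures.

JPY/GBP = 0.006779

1 JPY ÷ 83.15 = 0.0120265 SGD
0.0120265 SGD ÷ 1.774 = 0.00677929 GBP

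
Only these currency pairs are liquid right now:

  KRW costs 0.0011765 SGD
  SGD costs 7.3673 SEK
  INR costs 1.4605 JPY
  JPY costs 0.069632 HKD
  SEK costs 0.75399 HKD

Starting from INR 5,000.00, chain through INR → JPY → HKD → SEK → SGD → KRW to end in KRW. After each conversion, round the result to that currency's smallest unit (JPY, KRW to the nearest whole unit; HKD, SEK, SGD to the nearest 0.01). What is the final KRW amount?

KRW 77,799

INR 5,000.00 × 1.4605 = JPY 7,302
JPY 7,302 × 0.069632 = HKD 508.45
HKD 508.45 ÷ 0.75399 = SEK 674.35
SEK 674.35 ÷ 7.3673 = SGD 91.53
SGD 91.53 ÷ 0.0011765 = KRW 77,799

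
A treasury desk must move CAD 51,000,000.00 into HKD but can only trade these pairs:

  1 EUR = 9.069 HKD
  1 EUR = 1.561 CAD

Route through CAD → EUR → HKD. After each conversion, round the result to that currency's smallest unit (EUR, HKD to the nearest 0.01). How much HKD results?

HKD 296,296,604.74

CAD 51,000,000.00 ÷ 1.561 = EUR 32,671,364.51
EUR 32,671,364.51 × 9.069 = HKD 296,296,604.74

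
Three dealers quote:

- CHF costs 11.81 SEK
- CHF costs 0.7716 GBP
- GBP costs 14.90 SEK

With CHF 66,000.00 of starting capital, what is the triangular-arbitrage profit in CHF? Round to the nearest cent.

Profit: CHF 1,797.76

Profitable loop is CHF → SEK → GBP → CHF:
CHF 66,000.00 × 11.81 = SEK 779,460.00
SEK 779,460.00 ÷ 14.90 = GBP 52,312.75
GBP 52,312.75 ÷ 0.7716 = CHF 67,797.76
Profit = CHF 67,797.76 − CHF 66,000.00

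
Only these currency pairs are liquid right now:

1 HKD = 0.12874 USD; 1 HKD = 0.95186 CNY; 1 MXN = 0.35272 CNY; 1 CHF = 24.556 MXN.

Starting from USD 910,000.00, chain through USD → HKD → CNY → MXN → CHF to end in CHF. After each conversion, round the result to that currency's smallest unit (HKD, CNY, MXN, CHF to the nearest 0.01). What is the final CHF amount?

CHF 776,807.22

USD 910,000.00 ÷ 0.12874 = HKD 7,068,510.18
HKD 7,068,510.18 × 0.95186 = CNY 6,728,232.10
CNY 6,728,232.10 ÷ 0.35272 = MXN 19,075,278.12
MXN 19,075,278.12 ÷ 24.556 = CHF 776,807.22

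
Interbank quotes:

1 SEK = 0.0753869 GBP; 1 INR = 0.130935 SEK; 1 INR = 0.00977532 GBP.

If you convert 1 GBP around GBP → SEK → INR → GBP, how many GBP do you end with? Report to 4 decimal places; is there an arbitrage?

Around GBP → SEK → INR → GBP: 1 ÷ 0.0753869 ÷ 0.130935 × 0.00977532 = 0.990329
Product < 1; profitable direction is GBP → INR → SEK → GBP.

0.9903 (arbitrage exists)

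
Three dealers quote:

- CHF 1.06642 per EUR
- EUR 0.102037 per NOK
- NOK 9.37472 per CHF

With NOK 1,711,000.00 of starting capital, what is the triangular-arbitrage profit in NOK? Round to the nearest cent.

Profitable loop is NOK → EUR → CHF → NOK:
NOK 1,711,000.00 × 0.102037 = EUR 174,585.31
EUR 174,585.31 × 1.06642 = CHF 186,181.26
CHF 186,181.26 × 9.37472 = NOK 1,745,397.21
Profit = NOK 1,745,397.21 − NOK 1,711,000.00

Profit: NOK 34,397.21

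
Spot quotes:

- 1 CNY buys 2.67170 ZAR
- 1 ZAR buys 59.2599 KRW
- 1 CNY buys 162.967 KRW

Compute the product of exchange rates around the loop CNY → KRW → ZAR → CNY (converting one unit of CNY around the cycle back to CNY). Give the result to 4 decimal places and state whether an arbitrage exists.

Around CNY → KRW → ZAR → CNY: 1 × 162.967 ÷ 59.2599 ÷ 2.67170 = 1.029322
Product > 1; profitable direction is CNY → KRW → ZAR → CNY.

1.0293 (arbitrage exists)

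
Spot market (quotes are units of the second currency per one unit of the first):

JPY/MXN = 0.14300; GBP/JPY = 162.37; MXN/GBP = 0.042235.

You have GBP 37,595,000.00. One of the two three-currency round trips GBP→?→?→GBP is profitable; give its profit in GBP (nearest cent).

Profit: GBP 741,791.46

Profitable loop is GBP → MXN → JPY → GBP:
GBP 37,595,000.00 ÷ 0.042235 = MXN 890,138,510.71
MXN 890,138,510.71 ÷ 0.14300 = JPY 6,224,744,830
JPY 6,224,744,830 ÷ 162.37 = GBP 38,336,791.46
Profit = GBP 38,336,791.46 − GBP 37,595,000.00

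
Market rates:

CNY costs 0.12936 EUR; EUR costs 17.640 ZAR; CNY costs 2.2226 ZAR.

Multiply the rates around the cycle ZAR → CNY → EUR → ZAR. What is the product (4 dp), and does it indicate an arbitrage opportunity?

1.0267 (arbitrage exists)

Around ZAR → CNY → EUR → ZAR: 1 ÷ 2.2226 × 0.12936 × 17.640 = 1.026685
Product > 1; profitable direction is ZAR → CNY → EUR → ZAR.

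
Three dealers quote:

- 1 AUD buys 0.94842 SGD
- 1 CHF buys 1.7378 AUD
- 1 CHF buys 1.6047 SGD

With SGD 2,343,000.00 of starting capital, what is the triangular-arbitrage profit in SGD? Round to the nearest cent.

Profit: SGD 63,461.58

Profitable loop is SGD → CHF → AUD → SGD:
SGD 2,343,000.00 ÷ 1.6047 = CHF 1,460,086.00
CHF 1,460,086.00 × 1.7378 = AUD 2,537,337.45
AUD 2,537,337.45 × 0.94842 = SGD 2,406,461.58
Profit = SGD 2,406,461.58 − SGD 2,343,000.00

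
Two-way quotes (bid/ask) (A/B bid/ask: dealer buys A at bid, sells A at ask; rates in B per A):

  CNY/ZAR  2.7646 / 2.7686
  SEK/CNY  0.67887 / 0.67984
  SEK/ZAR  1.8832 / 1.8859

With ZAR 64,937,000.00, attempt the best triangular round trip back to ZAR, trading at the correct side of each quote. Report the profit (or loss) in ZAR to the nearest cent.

Net profit: ZAR 34,327.16

Best loop ZAR → CNY → SEK → ZAR:
ZAR 64,937,000.00 ÷ 2.7686 (buy CNY at ask) = CNY 23,454,814.71
CNY 23,454,814.71 ÷ 0.67984 (buy SEK at ask) = SEK 34,500,492.33
SEK 34,500,492.33 × 1.8832 (sell SEK at bid) = ZAR 64,971,327.16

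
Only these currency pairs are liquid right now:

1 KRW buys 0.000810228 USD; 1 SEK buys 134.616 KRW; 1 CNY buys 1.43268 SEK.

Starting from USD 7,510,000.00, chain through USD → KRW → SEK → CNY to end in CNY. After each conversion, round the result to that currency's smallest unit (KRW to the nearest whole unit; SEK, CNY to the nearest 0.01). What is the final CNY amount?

USD 7,510,000.00 ÷ 0.000810228 = KRW 9,268,995,888
KRW 9,268,995,888 ÷ 134.616 = SEK 68,855,083.26
SEK 68,855,083.26 ÷ 1.43268 = CNY 48,060,336.75

CNY 48,060,336.75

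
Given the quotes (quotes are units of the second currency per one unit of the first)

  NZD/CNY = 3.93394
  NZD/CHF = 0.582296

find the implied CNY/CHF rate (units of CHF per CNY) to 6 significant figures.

1 CNY ÷ 3.93394 = 0.254198 NZD
0.254198 NZD × 0.582296 = 0.148019 CHF

CNY/CHF = 0.148019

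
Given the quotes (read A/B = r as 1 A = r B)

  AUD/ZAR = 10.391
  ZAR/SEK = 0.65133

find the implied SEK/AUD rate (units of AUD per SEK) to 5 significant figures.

1 SEK ÷ 0.65133 = 1.53532 ZAR
1.53532 ZAR ÷ 10.391 = 0.147755 AUD

SEK/AUD = 0.14775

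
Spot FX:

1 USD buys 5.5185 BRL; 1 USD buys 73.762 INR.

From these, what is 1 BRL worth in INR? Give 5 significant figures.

BRL/INR = 13.366

1 BRL ÷ 5.5185 = 0.181209 USD
0.181209 USD × 73.762 = 13.3663 INR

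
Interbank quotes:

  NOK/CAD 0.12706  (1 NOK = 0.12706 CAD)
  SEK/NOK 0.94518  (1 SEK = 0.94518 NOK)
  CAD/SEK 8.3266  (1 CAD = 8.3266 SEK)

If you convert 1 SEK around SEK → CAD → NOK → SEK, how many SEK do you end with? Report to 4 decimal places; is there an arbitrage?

1.0000 (no arbitrage)

Around SEK → CAD → NOK → SEK: 1 ÷ 8.3266 ÷ 0.12706 ÷ 0.94518 = 1.000021
Product ≈ 1 (deviation 0.002%, within rounding noise).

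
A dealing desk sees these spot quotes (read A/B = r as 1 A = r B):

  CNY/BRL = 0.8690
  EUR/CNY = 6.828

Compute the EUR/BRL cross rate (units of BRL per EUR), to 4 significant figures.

1 EUR × 6.828 = 6.828 CNY
6.828 CNY × 0.8690 = 5.93353 BRL

EUR/BRL = 5.934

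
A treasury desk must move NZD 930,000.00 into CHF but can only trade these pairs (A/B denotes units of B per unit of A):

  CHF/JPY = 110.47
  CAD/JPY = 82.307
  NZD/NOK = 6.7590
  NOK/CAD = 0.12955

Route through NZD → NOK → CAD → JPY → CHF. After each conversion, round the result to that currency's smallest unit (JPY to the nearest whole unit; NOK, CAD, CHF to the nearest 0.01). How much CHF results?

NZD 930,000.00 × 6.7590 = NOK 6,285,870.00
NOK 6,285,870.00 × 0.12955 = CAD 814,334.46
CAD 814,334.46 × 82.307 = JPY 67,025,426
JPY 67,025,426 ÷ 110.47 = CHF 606,729.66

CHF 606,729.66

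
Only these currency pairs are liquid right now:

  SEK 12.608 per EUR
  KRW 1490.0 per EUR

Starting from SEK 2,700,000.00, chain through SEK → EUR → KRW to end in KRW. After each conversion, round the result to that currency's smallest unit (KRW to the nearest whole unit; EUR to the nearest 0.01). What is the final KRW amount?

KRW 319,083,128

SEK 2,700,000.00 ÷ 12.608 = EUR 214,149.75
EUR 214,149.75 × 1490.0 = KRW 319,083,128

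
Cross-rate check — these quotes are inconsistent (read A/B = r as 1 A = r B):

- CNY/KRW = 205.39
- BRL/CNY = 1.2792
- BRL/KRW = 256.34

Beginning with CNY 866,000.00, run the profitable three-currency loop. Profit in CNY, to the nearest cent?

Profitable loop is CNY → KRW → BRL → CNY:
CNY 866,000.00 × 205.39 = KRW 177,867,740
KRW 177,867,740 ÷ 256.34 = BRL 693,874.31
BRL 693,874.31 × 1.2792 = CNY 887,604.01
Profit = CNY 887,604.01 − CNY 866,000.00

Profit: CNY 21,604.01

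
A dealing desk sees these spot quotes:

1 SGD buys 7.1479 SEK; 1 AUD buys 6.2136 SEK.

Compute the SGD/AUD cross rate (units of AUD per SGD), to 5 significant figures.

1 SGD × 7.1479 = 7.1479 SEK
7.1479 SEK ÷ 6.2136 = 1.15036 AUD

SGD/AUD = 1.1504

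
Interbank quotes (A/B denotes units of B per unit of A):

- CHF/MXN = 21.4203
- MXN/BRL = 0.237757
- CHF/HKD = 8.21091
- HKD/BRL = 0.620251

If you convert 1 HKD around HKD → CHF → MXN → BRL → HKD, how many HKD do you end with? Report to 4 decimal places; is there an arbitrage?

Around HKD → CHF → MXN → BRL → HKD: 1 ÷ 8.21091 × 21.4203 × 0.237757 ÷ 0.620251 = 1.000000
Product ≈ 1 (deviation 0.000%, within rounding noise).

1.0000 (no arbitrage)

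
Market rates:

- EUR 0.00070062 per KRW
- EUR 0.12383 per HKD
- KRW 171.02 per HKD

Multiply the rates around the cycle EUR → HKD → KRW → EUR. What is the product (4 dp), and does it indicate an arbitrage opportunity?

Around EUR → HKD → KRW → EUR: 1 ÷ 0.12383 × 171.02 × 0.00070062 = 0.967617
Product < 1; profitable direction is EUR → KRW → HKD → EUR.

0.9676 (arbitrage exists)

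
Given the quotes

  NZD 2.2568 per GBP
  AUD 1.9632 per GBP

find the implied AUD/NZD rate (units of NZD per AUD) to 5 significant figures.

1 AUD ÷ 1.9632 = 0.509372 GBP
0.509372 GBP × 2.2568 = 1.14955 NZD

AUD/NZD = 1.1496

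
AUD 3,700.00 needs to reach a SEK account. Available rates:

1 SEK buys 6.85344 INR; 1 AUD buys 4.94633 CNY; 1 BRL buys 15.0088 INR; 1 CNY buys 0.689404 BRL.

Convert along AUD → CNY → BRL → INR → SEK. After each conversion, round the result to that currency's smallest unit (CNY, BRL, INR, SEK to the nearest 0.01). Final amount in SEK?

AUD 3,700.00 × 4.94633 = CNY 18,301.42
CNY 18,301.42 × 0.689404 = BRL 12,617.07
BRL 12,617.07 × 15.0088 = INR 189,367.08
INR 189,367.08 ÷ 6.85344 = SEK 27,630.95

SEK 27,630.95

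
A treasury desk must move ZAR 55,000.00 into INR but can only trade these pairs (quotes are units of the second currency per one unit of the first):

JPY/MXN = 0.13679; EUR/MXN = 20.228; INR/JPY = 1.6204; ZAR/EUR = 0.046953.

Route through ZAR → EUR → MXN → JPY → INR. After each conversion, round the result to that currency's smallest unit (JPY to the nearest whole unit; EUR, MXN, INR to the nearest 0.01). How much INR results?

ZAR 55,000.00 × 0.046953 = EUR 2,582.41
EUR 2,582.41 × 20.228 = MXN 52,236.99
MXN 52,236.99 ÷ 0.13679 = JPY 381,877
JPY 381,877 ÷ 1.6204 = INR 235,668.35

INR 235,668.35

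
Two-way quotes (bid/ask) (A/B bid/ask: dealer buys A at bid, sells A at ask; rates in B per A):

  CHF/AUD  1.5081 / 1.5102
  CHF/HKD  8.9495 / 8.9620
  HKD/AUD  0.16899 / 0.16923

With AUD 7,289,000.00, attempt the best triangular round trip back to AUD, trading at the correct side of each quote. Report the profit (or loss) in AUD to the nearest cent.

Net profit: AUD 10,502.52

Best loop AUD → CHF → HKD → AUD:
AUD 7,289,000.00 ÷ 1.5102 (buy CHF at ask) = CHF 4,826,513.04
CHF 4,826,513.04 × 8.9495 (sell CHF at bid) = HKD 43,194,878.49
HKD 43,194,878.49 × 0.16899 (sell HKD at bid) = AUD 7,299,502.52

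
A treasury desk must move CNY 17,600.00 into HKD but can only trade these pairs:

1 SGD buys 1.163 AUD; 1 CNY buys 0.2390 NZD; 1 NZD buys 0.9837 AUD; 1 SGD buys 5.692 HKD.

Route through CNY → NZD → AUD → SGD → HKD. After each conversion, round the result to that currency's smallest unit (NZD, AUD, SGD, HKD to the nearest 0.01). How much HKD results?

HKD 20,251.57

CNY 17,600.00 × 0.2390 = NZD 4,206.40
NZD 4,206.40 × 0.9837 = AUD 4,137.84
AUD 4,137.84 ÷ 1.163 = SGD 3,557.90
SGD 3,557.90 × 5.692 = HKD 20,251.57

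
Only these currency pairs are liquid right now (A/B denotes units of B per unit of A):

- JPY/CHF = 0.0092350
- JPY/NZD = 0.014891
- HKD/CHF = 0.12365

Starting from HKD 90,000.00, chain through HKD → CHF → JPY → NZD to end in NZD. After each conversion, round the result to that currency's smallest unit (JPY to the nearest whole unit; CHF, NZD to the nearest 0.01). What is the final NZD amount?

NZD 17,944.18

HKD 90,000.00 × 0.12365 = CHF 11,128.50
CHF 11,128.50 ÷ 0.0092350 = JPY 1,205,035
JPY 1,205,035 × 0.014891 = NZD 17,944.18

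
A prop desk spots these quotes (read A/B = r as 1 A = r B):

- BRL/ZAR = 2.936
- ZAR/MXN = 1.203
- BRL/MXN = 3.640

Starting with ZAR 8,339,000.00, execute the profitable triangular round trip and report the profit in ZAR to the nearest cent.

Profit: ZAR 254,966.94

Profitable loop is ZAR → BRL → MXN → ZAR:
ZAR 8,339,000.00 ÷ 2.936 = BRL 2,840,258.86
BRL 2,840,258.86 × 3.640 = MXN 10,338,542.23
MXN 10,338,542.23 ÷ 1.203 = ZAR 8,593,966.94
Profit = ZAR 8,593,966.94 − ZAR 8,339,000.00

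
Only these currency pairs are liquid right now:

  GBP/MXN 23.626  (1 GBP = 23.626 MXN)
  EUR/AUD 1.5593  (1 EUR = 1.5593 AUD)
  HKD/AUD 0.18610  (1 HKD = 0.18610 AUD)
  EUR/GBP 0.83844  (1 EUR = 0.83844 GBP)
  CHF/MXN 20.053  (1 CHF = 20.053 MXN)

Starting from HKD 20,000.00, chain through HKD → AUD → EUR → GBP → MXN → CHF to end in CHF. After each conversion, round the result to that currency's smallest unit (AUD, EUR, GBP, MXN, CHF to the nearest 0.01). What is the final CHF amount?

HKD 20,000.00 × 0.18610 = AUD 3,722.00
AUD 3,722.00 ÷ 1.5593 = EUR 2,386.97
EUR 2,386.97 × 0.83844 = GBP 2,001.33
GBP 2,001.33 × 23.626 = MXN 47,283.42
MXN 47,283.42 ÷ 20.053 = CHF 2,357.92

CHF 2,357.92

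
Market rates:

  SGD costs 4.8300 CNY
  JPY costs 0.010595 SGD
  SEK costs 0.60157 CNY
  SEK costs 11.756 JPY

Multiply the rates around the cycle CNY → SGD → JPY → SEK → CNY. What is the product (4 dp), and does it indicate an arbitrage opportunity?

Around CNY → SGD → JPY → SEK → CNY: 1 ÷ 4.8300 ÷ 0.010595 ÷ 11.756 × 0.60157 = 0.999950
Product ≈ 1 (deviation 0.005%, within rounding noise).

1.0000 (no arbitrage)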